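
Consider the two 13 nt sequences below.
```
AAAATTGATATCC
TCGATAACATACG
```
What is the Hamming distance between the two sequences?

Comparing position by position, 10 bases differ: 1 (A/T), 2 (A/C), 3 (A/G), 6 (T/A), 7 (G/A), 8 (A/C), 9 (T/A), 10 (A/T), 11 (T/A), 13 (C/G).

10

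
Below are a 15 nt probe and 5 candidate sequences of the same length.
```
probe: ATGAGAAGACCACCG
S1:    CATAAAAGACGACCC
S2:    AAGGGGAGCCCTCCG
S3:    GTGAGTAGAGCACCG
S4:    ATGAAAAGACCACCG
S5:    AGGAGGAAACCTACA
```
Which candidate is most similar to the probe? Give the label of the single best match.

Hamming distances to probe — S1: 6; S2: 5; S3: 3; S4: 1; S5: 6.
Smallest is S4 with 1 mismatch.

S4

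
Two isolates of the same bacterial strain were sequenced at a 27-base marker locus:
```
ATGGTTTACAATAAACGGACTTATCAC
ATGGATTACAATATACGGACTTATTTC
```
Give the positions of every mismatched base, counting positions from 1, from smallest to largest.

5, 14, 25, 26

Differences at position 5 (T→A), position 14 (A→T), position 25 (C→T), position 26 (A→T).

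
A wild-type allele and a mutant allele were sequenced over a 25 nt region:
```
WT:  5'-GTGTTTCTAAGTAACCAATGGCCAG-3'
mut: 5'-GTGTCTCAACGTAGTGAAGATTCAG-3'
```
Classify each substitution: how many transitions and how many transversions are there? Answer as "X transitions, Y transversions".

5 transitions, 5 transversions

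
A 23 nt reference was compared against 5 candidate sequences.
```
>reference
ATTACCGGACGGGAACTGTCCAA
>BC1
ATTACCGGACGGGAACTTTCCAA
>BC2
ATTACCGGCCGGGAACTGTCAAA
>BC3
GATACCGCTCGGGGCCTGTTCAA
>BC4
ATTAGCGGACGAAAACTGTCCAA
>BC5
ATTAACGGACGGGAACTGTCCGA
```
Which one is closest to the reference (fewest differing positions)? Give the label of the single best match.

BC1

Hamming distances to reference — BC1: 1; BC2: 2; BC3: 7; BC4: 3; BC5: 2.
Smallest is BC1 with 1 mismatch.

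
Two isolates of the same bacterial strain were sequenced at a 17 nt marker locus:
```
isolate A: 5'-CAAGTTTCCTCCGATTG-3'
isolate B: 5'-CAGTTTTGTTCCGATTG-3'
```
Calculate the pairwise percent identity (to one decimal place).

Mismatches at positions 3, 4, 8, 9 (1-based): 4 of 17.
Identical positions: 13/17 = 76.47% → 76.5%.

76.5%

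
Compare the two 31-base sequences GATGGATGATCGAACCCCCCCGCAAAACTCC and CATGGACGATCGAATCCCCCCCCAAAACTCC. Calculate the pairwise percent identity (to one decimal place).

4 positions differ (1, 7, 15, 22), so 27 of 31 match: 27/31 = 87.1%.

87.1%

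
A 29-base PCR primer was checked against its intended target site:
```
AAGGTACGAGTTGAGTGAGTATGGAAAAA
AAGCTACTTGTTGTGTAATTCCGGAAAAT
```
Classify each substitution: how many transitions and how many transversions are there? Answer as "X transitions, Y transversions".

Mismatches (1-based):
base 4: G→C (purine→pyrimidine, transversion)
base 8: G→T (purine→pyrimidine, transversion)
base 9: A→T (purine→pyrimidine, transversion)
base 14: A→T (purine→pyrimidine, transversion)
base 17: G→A (purine→purine, transition)
base 19: G→T (purine→pyrimidine, transversion)
base 21: A→C (purine→pyrimidine, transversion)
base 22: T→C (pyrimidine→pyrimidine, transition)
base 29: A→T (purine→pyrimidine, transversion)

2 transitions, 7 transversions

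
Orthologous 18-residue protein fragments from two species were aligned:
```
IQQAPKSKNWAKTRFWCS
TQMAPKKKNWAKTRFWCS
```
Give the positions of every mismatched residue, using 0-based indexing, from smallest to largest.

Differences at position 0 (I→T), position 2 (Q→M), position 6 (S→K).

0, 2, 6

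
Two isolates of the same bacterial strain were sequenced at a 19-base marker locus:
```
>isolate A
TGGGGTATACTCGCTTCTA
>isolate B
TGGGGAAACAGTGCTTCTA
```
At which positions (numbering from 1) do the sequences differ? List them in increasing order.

6, 8, 9, 10, 11, 12

Differences at position 6 (T→A), position 8 (T→A), position 9 (A→C), position 10 (C→A), position 11 (T→G), position 12 (C→T).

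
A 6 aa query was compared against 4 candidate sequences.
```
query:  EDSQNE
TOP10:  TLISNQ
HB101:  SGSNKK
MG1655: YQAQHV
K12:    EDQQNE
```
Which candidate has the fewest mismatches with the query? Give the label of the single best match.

TOP10 differs at 5 residues; HB101 differs at 5 residues; MG1655 differs at 5 residues; K12 differs at 1 residue. The closest is K12.

K12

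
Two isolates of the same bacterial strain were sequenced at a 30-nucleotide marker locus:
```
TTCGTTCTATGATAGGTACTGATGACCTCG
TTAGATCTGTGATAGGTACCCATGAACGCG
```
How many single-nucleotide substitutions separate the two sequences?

Comparing position by position, 7 sites differ: 3 (C/A), 5 (T/A), 9 (A/G), 20 (T/C), 21 (G/C), 26 (C/A), 28 (T/G).

7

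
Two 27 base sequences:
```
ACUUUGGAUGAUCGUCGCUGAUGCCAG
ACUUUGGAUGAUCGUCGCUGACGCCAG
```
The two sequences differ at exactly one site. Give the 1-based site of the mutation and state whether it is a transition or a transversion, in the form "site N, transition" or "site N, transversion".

site 22, transition

The sequences differ only at site 22: U→C (pyrimidine→pyrimidine), a transition.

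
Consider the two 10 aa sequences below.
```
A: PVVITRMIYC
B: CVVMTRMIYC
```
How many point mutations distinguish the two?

2

The sequences differ at positions 1, 4 (1-based) — 2 in total.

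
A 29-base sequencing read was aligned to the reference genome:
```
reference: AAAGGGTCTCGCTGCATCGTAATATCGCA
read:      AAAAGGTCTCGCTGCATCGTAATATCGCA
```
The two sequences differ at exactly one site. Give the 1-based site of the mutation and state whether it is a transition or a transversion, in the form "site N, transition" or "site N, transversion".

The sequences differ only at site 4: G→A (purine→purine), a transition.

site 4, transition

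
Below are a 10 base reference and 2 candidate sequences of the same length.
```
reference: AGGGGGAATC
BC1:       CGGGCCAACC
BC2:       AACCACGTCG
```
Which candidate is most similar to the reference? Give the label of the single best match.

BC1

Hamming distances to reference — BC1: 4; BC2: 9.
Smallest is BC1 with 4 mismatches.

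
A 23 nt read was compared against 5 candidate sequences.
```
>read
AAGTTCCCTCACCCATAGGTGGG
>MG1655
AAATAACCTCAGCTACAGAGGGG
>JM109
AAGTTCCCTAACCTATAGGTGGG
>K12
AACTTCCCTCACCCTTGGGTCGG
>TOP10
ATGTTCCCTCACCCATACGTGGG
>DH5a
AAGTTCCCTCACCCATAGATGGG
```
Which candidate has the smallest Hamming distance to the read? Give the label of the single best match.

Hamming distances to read — MG1655: 8; JM109: 2; K12: 4; TOP10: 2; DH5a: 1.
Smallest is DH5a with 1 mismatch.

DH5a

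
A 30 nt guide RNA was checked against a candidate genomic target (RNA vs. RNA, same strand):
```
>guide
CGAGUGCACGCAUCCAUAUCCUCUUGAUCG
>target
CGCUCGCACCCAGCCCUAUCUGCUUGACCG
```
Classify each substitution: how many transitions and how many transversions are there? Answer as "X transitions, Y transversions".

3 transitions, 6 transversions

Transitions (purine↔purine or pyrimidine↔pyrimidine): 5 U→C, 21 C→U, 28 U→C.
Transversions (purine↔pyrimidine): 3 A→C, 4 G→U, 10 G→C, 13 U→G, 16 A→C, 22 U→G.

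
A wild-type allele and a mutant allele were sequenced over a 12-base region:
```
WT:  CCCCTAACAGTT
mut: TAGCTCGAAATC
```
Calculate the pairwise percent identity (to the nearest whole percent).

33%

Mismatches at positions 1, 2, 3, 6, 7, 8, 10, 12 (1-based): 8 of 12.
Identical positions: 4/12 = 33.33% → 33%.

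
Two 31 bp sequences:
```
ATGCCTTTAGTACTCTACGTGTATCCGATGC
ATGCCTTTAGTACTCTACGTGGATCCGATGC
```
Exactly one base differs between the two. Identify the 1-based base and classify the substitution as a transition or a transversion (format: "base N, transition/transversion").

base 22, transversion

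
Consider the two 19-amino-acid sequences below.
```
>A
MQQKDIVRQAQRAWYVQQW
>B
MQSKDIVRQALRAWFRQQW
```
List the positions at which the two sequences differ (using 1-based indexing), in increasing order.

Scanning 1-based: 3: Q/S; 11: Q/L; 15: Y/F; 16: V/R.

3, 11, 15, 16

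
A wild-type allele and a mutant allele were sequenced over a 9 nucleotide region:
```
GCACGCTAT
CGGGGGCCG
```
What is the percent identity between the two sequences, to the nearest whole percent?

11%

Mismatches at positions 1, 2, 3, 4, 6, 7, 8, 9 (1-based): 8 of 9.
Identical positions: 1/9 = 11.11% → 11%.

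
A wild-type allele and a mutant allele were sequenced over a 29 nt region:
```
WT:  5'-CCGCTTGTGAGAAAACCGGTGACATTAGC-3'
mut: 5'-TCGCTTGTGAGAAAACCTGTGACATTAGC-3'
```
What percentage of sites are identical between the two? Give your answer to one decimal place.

Mismatches at positions 1, 18 (1-based): 2 of 29.
Identical positions: 27/29 = 93.1% → 93.1%.

93.1%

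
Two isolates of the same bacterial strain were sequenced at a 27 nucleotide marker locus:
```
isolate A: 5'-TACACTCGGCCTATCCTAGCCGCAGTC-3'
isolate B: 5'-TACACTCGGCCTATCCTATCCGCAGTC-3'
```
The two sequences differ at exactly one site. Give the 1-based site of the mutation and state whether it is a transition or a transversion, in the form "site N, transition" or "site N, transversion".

site 19, transversion

Site 19 changes G→T. G is a purine and T is a pyrimidine, so this is a transversion.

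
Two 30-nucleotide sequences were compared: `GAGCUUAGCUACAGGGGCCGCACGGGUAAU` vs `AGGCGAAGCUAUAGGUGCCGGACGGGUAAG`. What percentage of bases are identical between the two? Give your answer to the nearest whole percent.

73%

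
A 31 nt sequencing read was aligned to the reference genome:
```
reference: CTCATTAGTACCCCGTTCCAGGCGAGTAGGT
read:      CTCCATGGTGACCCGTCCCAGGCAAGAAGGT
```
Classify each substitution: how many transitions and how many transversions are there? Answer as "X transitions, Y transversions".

4 transitions, 4 transversions

Transitions (purine↔purine or pyrimidine↔pyrimidine): 7 A→G, 10 A→G, 17 T→C, 24 G→A.
Transversions (purine↔pyrimidine): 4 A→C, 5 T→A, 11 C→A, 27 T→A.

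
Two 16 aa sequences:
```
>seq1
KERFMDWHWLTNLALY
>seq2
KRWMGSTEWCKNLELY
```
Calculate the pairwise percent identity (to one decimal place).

37.5%

Mismatches at positions 2, 3, 4, 5, 6, 7, 8, 10, 11, 14 (1-based): 10 of 16.
Identical positions: 6/16 = 37.5% → 37.5%.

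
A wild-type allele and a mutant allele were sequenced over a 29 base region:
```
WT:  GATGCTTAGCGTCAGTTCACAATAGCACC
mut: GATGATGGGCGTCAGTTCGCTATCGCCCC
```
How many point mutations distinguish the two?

Mismatches (1-based): base 5: C→A; base 7: T→G; base 8: A→G; base 19: A→G; base 21: A→T; base 24: A→C; base 27: A→C.

7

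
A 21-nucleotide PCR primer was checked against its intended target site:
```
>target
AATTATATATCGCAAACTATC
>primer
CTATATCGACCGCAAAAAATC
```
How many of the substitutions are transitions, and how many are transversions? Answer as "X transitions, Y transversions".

1 transition, 7 transversions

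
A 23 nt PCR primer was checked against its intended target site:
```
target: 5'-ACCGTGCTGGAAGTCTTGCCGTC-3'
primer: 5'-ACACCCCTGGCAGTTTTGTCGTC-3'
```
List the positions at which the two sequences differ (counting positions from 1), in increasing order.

3, 4, 5, 6, 11, 15, 19

Differences at position 3 (C→A), position 4 (G→C), position 5 (T→C), position 6 (G→C), position 11 (A→C), position 15 (C→T), position 19 (C→T).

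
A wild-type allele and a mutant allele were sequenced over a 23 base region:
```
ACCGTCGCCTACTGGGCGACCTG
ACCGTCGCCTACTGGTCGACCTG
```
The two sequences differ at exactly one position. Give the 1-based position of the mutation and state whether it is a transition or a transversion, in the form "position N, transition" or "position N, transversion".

position 16, transversion

Position 16 changes G→T. G is a purine and T is a pyrimidine, so this is a transversion.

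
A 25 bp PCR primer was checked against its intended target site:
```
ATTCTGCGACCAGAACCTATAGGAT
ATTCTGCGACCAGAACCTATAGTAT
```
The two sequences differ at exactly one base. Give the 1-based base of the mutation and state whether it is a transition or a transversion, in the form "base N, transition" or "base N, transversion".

base 23, transversion

The sequences differ only at base 23: G→T (purine→pyrimidine), a transversion.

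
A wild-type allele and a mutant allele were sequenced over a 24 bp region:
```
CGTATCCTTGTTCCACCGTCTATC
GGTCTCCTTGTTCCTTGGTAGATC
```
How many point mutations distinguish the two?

Comparing position by position, 7 bases differ: 1 (C/G), 4 (A/C), 15 (A/T), 16 (C/T), 17 (C/G), 20 (C/A), 21 (T/G).

7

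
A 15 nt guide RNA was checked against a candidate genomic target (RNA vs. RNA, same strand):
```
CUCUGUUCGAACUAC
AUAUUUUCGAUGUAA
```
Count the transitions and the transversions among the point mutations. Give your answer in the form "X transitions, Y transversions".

0 transitions, 6 transversions

Mismatches (1-based):
site 1: C→A (pyrimidine→purine, transversion)
site 3: C→A (pyrimidine→purine, transversion)
site 5: G→U (purine→pyrimidine, transversion)
site 11: A→U (purine→pyrimidine, transversion)
site 12: C→G (pyrimidine→purine, transversion)
site 15: C→A (pyrimidine→purine, transversion)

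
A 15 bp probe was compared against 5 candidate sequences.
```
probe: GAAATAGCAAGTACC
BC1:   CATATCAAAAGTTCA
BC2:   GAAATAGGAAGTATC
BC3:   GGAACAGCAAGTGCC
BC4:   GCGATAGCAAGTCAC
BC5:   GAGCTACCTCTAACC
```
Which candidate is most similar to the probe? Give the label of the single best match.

Hamming distances to probe — BC1: 7; BC2: 2; BC3: 3; BC4: 4; BC5: 7.
Smallest is BC2 with 2 mismatches.

BC2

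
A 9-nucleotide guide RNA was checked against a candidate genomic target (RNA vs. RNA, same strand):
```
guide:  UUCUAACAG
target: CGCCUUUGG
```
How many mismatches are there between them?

Comparing position by position, 7 bases differ: 1 (U/C), 2 (U/G), 4 (U/C), 5 (A/U), 6 (A/U), 7 (C/U), 8 (A/G).

7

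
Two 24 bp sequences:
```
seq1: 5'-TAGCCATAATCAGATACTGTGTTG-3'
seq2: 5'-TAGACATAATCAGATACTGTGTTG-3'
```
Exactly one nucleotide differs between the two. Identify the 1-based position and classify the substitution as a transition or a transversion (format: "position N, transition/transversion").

The sequences differ only at position 4: C→A (pyrimidine→purine), a transversion.

position 4, transversion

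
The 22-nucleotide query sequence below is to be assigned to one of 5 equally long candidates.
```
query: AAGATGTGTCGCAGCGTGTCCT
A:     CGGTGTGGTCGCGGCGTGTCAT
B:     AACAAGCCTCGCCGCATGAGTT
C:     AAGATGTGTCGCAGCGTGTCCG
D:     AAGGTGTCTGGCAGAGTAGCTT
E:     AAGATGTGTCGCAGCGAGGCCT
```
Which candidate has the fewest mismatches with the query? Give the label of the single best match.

Hamming distances to query — A: 8; B: 9; C: 1; D: 7; E: 2.
Smallest is C with 1 mismatch.

C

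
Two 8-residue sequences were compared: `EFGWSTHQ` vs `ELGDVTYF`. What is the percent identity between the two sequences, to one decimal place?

5 positions differ (2, 4, 5, 7, 8), so 3 of 8 match: 3/8 = 37.5%.

37.5%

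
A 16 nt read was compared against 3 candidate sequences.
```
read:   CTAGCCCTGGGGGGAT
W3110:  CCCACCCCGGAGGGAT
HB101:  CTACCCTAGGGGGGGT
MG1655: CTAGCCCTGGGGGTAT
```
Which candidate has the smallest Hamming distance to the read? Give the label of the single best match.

MG1655

Hamming distances to read — W3110: 5; HB101: 4; MG1655: 1.
Smallest is MG1655 with 1 mismatch.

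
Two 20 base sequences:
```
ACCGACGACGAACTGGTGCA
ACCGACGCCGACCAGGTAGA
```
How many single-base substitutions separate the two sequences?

The sequences differ at sites 8, 12, 14, 18, 19 (1-based) — 5 in total.

5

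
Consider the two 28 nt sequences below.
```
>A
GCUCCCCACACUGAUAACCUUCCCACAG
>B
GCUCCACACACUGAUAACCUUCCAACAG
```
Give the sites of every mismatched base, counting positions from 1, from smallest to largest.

Scanning 1-based: 6: C/A; 24: C/A.

6, 24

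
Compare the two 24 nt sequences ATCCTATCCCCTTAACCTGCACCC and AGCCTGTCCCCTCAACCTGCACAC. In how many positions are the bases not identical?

The sequences differ at positions 2, 6, 13, 23 (1-based) — 4 in total.

4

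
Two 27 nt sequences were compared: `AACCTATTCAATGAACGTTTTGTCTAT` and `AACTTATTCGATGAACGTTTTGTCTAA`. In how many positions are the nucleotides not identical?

3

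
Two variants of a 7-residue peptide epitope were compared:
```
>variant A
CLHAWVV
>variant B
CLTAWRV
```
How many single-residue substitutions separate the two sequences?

2

Mismatches (1-based): position 3: H→T; position 6: V→R.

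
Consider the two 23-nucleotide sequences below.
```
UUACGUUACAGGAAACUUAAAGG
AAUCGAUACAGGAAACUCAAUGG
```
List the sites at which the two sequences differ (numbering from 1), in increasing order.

1, 2, 3, 6, 18, 21

Scanning 1-based: 1: U/A; 2: U/A; 3: A/U; 6: U/A; 18: U/C; 21: A/U.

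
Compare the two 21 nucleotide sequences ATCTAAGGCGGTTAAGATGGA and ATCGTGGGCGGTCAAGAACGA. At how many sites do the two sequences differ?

The sequences differ at sites 4, 5, 6, 13, 18, 19 (1-based) — 6 in total.

6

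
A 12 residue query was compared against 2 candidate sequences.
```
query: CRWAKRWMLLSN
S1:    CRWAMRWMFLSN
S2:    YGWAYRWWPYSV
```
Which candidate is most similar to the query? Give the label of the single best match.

S1

Hamming distances to query — S1: 2; S2: 7.
Smallest is S1 with 2 mismatches.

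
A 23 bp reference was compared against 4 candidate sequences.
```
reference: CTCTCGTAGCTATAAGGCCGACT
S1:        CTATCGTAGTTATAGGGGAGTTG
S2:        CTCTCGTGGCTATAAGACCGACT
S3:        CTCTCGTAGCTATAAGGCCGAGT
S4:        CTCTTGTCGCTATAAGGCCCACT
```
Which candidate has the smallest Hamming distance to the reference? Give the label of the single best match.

Hamming distances to reference — S1: 8; S2: 2; S3: 1; S4: 3.
Smallest is S3 with 1 mismatch.

S3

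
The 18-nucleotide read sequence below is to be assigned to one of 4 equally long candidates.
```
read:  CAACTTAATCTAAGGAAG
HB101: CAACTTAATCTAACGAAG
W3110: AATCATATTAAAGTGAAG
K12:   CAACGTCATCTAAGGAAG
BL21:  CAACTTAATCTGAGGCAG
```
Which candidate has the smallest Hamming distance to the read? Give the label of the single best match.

HB101

HB101 differs at 1 position; W3110 differs at 8 positions; K12 differs at 2 positions; BL21 differs at 2 positions. The closest is HB101.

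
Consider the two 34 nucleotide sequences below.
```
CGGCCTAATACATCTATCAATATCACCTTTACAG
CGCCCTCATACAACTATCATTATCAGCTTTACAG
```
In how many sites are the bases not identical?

Mismatches (1-based): site 3: G→C; site 7: A→C; site 13: T→A; site 20: A→T; site 26: C→G.

5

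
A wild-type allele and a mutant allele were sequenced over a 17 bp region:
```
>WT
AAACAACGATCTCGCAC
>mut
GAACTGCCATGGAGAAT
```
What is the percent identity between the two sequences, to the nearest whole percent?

Mismatches at positions 1, 5, 6, 8, 11, 12, 13, 15, 17 (1-based): 9 of 17.
Identical positions: 8/17 = 47.06% → 47%.

47%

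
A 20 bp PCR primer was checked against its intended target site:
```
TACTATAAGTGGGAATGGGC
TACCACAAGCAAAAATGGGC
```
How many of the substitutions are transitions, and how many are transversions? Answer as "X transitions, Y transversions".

Transitions (purine↔purine or pyrimidine↔pyrimidine): 4 T→C, 6 T→C, 10 T→C, 11 G→A, 12 G→A, 13 G→A.
Transversions (purine↔pyrimidine): none.

6 transitions, 0 transversions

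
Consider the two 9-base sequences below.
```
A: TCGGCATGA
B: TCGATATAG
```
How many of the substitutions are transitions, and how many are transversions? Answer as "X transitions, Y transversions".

Mismatches (1-based):
base 4: G→A (purine→purine, transition)
base 5: C→T (pyrimidine→pyrimidine, transition)
base 8: G→A (purine→purine, transition)
base 9: A→G (purine→purine, transition)

4 transitions, 0 transversions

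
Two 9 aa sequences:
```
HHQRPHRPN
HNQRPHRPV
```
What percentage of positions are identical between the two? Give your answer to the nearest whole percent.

78%

Mismatches at positions 2, 9 (1-based): 2 of 9.
Identical positions: 7/9 = 77.78% → 78%.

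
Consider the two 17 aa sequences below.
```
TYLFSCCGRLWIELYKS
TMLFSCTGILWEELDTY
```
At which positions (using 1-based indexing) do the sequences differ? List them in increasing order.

2, 7, 9, 12, 15, 16, 17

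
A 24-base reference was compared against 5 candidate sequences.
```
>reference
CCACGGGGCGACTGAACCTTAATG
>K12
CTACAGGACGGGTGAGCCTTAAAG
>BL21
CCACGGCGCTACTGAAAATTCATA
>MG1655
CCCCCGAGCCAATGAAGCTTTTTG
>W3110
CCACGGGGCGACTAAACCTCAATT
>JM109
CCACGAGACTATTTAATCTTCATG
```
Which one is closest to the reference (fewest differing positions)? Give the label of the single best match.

K12 differs at 7 positions; BL21 differs at 6 positions; MG1655 differs at 8 positions; W3110 differs at 3 positions; JM109 differs at 7 positions. The closest is W3110.

W3110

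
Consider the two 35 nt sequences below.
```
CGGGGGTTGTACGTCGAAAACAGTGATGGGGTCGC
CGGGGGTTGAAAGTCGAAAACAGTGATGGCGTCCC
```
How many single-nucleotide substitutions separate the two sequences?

Mismatches (1-based): position 10: T→A; position 12: C→A; position 30: G→C; position 34: G→C.

4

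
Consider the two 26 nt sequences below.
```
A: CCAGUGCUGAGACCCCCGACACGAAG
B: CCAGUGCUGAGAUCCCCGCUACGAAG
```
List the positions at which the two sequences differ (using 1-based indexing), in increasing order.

Differences at position 13 (C→U), position 19 (A→C), position 20 (C→U).

13, 19, 20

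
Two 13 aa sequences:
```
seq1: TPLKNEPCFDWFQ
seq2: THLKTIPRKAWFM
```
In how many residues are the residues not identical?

7

Mismatches (1-based): residue 2: P→H; residue 5: N→T; residue 6: E→I; residue 8: C→R; residue 9: F→K; residue 10: D→A; residue 13: Q→M.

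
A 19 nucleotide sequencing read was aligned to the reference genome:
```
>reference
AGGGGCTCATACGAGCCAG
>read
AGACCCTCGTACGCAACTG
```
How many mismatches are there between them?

8

The sequences differ at sites 3, 4, 5, 9, 14, 15, 16, 18 (1-based) — 8 in total.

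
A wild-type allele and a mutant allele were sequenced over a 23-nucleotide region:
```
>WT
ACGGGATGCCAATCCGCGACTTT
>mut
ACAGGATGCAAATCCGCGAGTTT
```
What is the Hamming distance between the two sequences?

Comparing position by position, 3 sites differ: 3 (G/A), 10 (C/A), 20 (C/G).

3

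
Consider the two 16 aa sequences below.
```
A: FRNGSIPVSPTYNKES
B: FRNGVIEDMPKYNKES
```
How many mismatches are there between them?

5

Comparing position by position, 5 residues differ: 5 (S/V), 7 (P/E), 8 (V/D), 9 (S/M), 11 (T/K).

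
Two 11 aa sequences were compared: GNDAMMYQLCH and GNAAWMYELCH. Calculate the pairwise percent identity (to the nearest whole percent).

73%

Mismatches at positions 3, 5, 8 (1-based): 3 of 11.
Identical positions: 8/11 = 72.73% → 73%.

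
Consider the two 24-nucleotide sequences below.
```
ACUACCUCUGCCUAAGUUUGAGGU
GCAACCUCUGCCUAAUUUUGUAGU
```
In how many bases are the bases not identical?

Comparing position by position, 5 bases differ: 1 (A/G), 3 (U/A), 16 (G/U), 21 (A/U), 22 (G/A).

5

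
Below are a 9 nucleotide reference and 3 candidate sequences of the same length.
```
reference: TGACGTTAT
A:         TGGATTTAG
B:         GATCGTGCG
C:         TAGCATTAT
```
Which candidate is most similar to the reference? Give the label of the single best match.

A differs at 4 positions; B differs at 6 positions; C differs at 3 positions. The closest is C.

C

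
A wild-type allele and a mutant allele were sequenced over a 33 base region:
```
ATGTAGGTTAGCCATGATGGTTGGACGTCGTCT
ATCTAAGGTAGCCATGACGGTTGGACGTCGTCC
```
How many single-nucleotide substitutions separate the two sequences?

Comparing position by position, 5 sites differ: 3 (G/C), 6 (G/A), 8 (T/G), 18 (T/C), 33 (T/C).

5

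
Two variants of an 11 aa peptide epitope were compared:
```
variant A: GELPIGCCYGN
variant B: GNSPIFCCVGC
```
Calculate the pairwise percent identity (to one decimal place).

54.5%

5 positions differ (2, 3, 6, 9, 11), so 6 of 11 match: 6/11 = 54.55%.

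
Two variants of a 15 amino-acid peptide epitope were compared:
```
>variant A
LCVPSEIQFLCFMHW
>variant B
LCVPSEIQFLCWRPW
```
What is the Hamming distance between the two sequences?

3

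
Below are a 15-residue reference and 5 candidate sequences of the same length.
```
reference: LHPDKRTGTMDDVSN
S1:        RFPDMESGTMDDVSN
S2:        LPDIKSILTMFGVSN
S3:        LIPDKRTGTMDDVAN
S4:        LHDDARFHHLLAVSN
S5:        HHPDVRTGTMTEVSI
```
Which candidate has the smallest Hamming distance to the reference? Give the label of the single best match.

Hamming distances to reference — S1: 5; S2: 8; S3: 2; S4: 8; S5: 5.
Smallest is S3 with 2 mismatches.

S3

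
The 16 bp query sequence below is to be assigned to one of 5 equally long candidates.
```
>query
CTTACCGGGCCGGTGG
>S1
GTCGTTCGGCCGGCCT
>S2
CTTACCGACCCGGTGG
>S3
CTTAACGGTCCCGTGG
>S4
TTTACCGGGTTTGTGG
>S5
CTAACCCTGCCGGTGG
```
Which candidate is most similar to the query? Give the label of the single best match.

S1 differs at 9 positions; S2 differs at 2 positions; S3 differs at 3 positions; S4 differs at 4 positions; S5 differs at 3 positions. The closest is S2.

S2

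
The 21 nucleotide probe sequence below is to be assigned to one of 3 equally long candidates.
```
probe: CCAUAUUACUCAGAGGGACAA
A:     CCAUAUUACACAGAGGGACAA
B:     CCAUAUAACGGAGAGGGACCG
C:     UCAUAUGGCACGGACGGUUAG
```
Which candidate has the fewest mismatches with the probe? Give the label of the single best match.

A

A differs at 1 position; B differs at 5 positions; C differs at 9 positions. The closest is A.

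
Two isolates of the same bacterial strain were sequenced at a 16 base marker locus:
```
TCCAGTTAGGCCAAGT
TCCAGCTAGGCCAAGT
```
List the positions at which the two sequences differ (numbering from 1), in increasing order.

6

Differences at position 6 (T→C).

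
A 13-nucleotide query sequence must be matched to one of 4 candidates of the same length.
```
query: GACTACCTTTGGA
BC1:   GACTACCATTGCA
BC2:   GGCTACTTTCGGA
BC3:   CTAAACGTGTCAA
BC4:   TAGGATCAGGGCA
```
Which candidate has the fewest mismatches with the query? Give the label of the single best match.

BC1

Hamming distances to query — BC1: 2; BC2: 3; BC3: 8; BC4: 8.
Smallest is BC1 with 2 mismatches.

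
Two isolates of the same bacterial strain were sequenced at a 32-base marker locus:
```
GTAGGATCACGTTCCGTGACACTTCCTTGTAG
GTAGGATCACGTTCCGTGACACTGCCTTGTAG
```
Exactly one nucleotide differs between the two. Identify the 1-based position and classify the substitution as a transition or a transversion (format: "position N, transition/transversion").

Position 24 changes T→G. T is a pyrimidine and G is a purine, so this is a transversion.

position 24, transversion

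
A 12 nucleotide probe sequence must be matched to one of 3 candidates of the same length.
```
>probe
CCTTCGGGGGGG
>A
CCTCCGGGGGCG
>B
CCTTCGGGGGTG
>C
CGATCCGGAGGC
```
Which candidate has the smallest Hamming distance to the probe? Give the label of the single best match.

B

A differs at 2 positions; B differs at 1 position; C differs at 5 positions. The closest is B.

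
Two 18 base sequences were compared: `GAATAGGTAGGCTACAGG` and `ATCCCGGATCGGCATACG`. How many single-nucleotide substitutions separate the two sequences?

Comparing position by position, 12 bases differ: 1 (G/A), 2 (A/T), 3 (A/C), 4 (T/C), 5 (A/C), 8 (T/A), 9 (A/T), 10 (G/C), 12 (C/G), 13 (T/C), 15 (C/T), 17 (G/C).

12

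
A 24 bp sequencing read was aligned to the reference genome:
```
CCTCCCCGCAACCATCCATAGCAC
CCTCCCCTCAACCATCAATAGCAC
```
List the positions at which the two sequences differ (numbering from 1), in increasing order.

8, 17

Differences at position 8 (G→T), position 17 (C→A).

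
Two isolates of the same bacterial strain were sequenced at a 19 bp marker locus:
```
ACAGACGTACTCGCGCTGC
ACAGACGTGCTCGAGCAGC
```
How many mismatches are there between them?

The sequences differ at positions 9, 14, 17 (1-based) — 3 in total.

3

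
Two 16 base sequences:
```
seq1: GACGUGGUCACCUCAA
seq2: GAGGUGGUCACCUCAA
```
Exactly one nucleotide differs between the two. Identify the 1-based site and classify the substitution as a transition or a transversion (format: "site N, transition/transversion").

The sequences differ only at site 3: C→G (pyrimidine→purine), a transversion.

site 3, transversion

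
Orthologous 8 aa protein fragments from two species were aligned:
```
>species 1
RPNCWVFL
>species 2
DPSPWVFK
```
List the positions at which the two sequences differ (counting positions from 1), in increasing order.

Differences at position 1 (R→D), position 3 (N→S), position 4 (C→P), position 8 (L→K).

1, 3, 4, 8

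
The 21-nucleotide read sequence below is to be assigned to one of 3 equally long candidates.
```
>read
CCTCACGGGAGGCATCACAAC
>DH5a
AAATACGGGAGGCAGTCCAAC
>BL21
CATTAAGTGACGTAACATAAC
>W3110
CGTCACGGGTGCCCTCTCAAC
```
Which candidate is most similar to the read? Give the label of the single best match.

W3110

DH5a differs at 7 sites; BL21 differs at 8 sites; W3110 differs at 5 sites. The closest is W3110.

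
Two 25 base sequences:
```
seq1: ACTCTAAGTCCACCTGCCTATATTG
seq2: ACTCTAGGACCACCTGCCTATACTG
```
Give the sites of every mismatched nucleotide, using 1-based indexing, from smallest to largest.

Scanning 1-based: 7: A/G; 9: T/A; 23: T/C.

7, 9, 23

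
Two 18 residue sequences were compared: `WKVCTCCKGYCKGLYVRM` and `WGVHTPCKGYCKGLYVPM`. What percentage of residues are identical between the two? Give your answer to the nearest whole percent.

78%

Mismatches at positions 2, 4, 6, 17 (1-based): 4 of 18.
Identical positions: 14/18 = 77.78% → 78%.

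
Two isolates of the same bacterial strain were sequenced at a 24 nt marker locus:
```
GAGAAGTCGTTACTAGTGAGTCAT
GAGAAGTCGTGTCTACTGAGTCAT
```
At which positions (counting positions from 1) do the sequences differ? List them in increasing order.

Scanning 1-based: 11: T/G; 12: A/T; 16: G/C.

11, 12, 16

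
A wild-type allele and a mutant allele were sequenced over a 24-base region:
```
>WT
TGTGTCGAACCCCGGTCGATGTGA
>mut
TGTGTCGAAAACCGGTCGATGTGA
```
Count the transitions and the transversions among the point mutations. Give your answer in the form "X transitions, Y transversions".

0 transitions, 2 transversions

Transitions (purine↔purine or pyrimidine↔pyrimidine): none.
Transversions (purine↔pyrimidine): 10 C→A, 11 C→A.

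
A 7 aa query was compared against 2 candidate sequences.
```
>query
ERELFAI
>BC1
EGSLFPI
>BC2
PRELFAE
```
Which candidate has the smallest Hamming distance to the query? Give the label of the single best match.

Hamming distances to query — BC1: 3; BC2: 2.
Smallest is BC2 with 2 mismatches.

BC2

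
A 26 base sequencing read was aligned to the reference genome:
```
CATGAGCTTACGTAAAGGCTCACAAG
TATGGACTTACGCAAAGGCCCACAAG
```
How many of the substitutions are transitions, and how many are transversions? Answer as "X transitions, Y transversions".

Mismatches (1-based):
base 1: C→T (pyrimidine→pyrimidine, transition)
base 5: A→G (purine→purine, transition)
base 6: G→A (purine→purine, transition)
base 13: T→C (pyrimidine→pyrimidine, transition)
base 20: T→C (pyrimidine→pyrimidine, transition)

5 transitions, 0 transversions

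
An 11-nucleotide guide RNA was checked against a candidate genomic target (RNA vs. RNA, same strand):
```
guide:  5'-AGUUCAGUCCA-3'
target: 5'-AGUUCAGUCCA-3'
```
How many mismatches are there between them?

The two sequences are identical at every position.

0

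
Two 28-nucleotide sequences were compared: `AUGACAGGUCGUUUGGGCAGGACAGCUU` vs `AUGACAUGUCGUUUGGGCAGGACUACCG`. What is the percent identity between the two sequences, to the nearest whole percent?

Mismatches at positions 7, 24, 25, 27, 28 (1-based): 5 of 28.
Identical positions: 23/28 = 82.14% → 82%.

82%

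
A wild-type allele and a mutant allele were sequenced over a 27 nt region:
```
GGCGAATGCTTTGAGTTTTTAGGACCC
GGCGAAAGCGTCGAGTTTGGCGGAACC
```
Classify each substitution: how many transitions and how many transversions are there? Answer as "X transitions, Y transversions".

Transitions (purine↔purine or pyrimidine↔pyrimidine): 12 T→C.
Transversions (purine↔pyrimidine): 7 T→A, 10 T→G, 19 T→G, 20 T→G, 21 A→C, 25 C→A.

1 transition, 6 transversions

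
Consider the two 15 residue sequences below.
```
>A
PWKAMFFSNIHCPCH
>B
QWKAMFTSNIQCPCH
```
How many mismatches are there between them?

3

The sequences differ at positions 1, 7, 11 (1-based) — 3 in total.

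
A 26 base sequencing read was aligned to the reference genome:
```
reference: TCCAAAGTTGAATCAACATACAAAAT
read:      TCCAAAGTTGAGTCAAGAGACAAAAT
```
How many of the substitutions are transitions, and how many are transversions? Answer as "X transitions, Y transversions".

1 transition, 2 transversions

Transitions (purine↔purine or pyrimidine↔pyrimidine): 12 A→G.
Transversions (purine↔pyrimidine): 17 C→G, 19 T→G.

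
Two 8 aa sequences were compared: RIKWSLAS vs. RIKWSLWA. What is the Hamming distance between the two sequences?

2

Comparing position by position, 2 residues differ: 7 (A/W), 8 (S/A).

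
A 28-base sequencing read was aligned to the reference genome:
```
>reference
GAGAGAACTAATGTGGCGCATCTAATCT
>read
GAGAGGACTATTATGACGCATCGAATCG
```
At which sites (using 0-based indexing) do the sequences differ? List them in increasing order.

5, 10, 12, 15, 22, 27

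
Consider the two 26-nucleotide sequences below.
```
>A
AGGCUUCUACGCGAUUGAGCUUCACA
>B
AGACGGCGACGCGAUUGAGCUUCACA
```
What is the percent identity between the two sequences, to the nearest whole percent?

85%

Mismatches at positions 3, 5, 6, 8 (1-based): 4 of 26.
Identical positions: 22/26 = 84.62% → 85%.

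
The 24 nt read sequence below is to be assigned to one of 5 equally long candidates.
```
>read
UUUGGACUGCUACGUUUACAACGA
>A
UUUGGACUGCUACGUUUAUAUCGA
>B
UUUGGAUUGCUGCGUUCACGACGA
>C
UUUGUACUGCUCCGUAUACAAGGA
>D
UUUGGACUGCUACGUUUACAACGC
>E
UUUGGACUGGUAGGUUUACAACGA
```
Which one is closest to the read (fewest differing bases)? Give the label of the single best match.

D

Hamming distances to read — A: 2; B: 4; C: 4; D: 1; E: 2.
Smallest is D with 1 mismatch.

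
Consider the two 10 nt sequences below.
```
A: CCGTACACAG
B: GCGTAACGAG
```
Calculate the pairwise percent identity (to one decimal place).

Mismatches at positions 1, 6, 7, 8 (1-based): 4 of 10.
Identical positions: 6/10 = 60% → 60.0%.

60.0%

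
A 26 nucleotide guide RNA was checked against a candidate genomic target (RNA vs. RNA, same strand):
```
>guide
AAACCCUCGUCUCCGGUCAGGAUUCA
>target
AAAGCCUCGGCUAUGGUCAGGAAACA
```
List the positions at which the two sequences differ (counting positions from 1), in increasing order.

Scanning 1-based: 4: C/G; 10: U/G; 13: C/A; 14: C/U; 23: U/A; 24: U/A.

4, 10, 13, 14, 23, 24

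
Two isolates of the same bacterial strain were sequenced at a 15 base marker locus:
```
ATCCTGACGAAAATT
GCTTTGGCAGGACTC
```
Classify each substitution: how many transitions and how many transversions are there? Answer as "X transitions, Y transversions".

9 transitions, 1 transversion

Mismatches (1-based):
position 1: A→G (purine→purine, transition)
position 2: T→C (pyrimidine→pyrimidine, transition)
position 3: C→T (pyrimidine→pyrimidine, transition)
position 4: C→T (pyrimidine→pyrimidine, transition)
position 7: A→G (purine→purine, transition)
position 9: G→A (purine→purine, transition)
position 10: A→G (purine→purine, transition)
position 11: A→G (purine→purine, transition)
position 13: A→C (purine→pyrimidine, transversion)
position 15: T→C (pyrimidine→pyrimidine, transition)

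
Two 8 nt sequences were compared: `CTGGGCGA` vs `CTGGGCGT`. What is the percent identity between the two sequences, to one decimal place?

87.5%

1 position differs (8), so 7 of 8 match: 7/8 = 87.5%.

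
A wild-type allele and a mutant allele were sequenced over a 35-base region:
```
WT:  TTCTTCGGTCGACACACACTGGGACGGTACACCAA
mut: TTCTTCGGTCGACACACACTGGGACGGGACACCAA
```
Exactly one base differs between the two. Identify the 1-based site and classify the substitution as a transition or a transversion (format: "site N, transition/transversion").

site 28, transversion

Site 28 changes T→G. T is a pyrimidine and G is a purine, so this is a transversion.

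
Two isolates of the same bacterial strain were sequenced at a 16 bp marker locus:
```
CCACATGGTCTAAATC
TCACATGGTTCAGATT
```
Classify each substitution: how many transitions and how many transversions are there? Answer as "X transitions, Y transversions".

5 transitions, 0 transversions

Transitions (purine↔purine or pyrimidine↔pyrimidine): 1 C→T, 10 C→T, 11 T→C, 13 A→G, 16 C→T.
Transversions (purine↔pyrimidine): none.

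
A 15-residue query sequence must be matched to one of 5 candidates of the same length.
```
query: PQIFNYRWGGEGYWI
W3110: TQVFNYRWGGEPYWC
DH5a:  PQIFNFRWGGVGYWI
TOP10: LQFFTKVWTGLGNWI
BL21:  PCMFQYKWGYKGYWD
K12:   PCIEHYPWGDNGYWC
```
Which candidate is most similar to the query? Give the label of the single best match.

Hamming distances to query — W3110: 4; DH5a: 2; TOP10: 8; BL21: 7; K12: 7.
Smallest is DH5a with 2 mismatches.

DH5a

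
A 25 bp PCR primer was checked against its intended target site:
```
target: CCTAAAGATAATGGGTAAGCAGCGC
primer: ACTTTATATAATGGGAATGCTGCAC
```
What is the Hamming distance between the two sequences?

Comparing position by position, 8 sites differ: 1 (C/A), 4 (A/T), 5 (A/T), 7 (G/T), 16 (T/A), 18 (A/T), 21 (A/T), 24 (G/A).

8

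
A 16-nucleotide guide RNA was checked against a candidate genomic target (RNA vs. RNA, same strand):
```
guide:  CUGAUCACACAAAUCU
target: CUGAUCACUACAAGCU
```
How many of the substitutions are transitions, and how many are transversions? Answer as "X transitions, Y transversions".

0 transitions, 4 transversions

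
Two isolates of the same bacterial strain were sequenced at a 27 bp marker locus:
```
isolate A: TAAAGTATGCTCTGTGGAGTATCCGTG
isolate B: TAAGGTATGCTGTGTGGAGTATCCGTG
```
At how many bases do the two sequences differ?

Mismatches (1-based): base 4: A→G; base 12: C→G.

2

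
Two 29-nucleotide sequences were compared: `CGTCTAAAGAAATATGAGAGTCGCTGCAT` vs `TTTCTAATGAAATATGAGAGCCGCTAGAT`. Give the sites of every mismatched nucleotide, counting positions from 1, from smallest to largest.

1, 2, 8, 21, 26, 27

Differences at site 1 (C→T), site 2 (G→T), site 8 (A→T), site 21 (T→C), site 26 (G→A), site 27 (C→G).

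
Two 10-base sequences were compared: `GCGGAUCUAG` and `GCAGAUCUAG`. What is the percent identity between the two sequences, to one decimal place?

1 position differs (3), so 9 of 10 match: 9/10 = 90%.

90.0%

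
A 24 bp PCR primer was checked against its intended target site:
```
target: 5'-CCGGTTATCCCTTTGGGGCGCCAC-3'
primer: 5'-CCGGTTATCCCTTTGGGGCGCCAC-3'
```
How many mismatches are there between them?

0

The two sequences are identical at every position.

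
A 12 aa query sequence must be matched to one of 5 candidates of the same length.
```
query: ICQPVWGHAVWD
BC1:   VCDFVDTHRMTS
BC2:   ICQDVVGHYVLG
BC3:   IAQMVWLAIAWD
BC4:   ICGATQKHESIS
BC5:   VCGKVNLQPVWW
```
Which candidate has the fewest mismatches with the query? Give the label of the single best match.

BC2

BC1 differs at 9 positions; BC2 differs at 5 positions; BC3 differs at 6 positions; BC4 differs at 9 positions; BC5 differs at 8 positions. The closest is BC2.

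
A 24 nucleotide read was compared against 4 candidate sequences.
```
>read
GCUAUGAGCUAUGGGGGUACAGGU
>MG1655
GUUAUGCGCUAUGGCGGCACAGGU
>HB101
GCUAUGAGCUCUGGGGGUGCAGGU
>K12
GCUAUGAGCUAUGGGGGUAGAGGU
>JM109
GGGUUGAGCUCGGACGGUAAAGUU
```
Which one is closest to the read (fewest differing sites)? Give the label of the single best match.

K12

MG1655 differs at 4 sites; HB101 differs at 2 sites; K12 differs at 1 site; JM109 differs at 9 sites. The closest is K12.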